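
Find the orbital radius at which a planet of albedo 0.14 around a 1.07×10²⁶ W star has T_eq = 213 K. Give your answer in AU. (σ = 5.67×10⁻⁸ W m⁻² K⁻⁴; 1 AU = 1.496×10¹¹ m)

d ≈ 0.837 AU

From T_eq⁴ = L(1−A)/(16πσd²): d = √[L(1−A)/(16πσT_eq⁴)].
d = √[1.07×10²⁶ × 0.86 / (16π × 5.67×10⁻⁸ × (213)⁴)] = 1.25×10¹¹ m = 0.837 AU.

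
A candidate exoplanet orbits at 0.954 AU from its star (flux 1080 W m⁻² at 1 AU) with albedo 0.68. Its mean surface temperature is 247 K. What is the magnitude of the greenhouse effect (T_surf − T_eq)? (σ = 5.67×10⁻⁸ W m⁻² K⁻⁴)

ΔT ≈ 44.7 K

S = 1080/0.954² = 1187 W m⁻².
T_eq = [S(1−A)/(4σ)]^(1/4) = [1187×0.32/(4×5.67×10⁻⁸)]^(1/4) = 202.3 K.
ΔT = T_surf − T_eq = 247 − 202.3.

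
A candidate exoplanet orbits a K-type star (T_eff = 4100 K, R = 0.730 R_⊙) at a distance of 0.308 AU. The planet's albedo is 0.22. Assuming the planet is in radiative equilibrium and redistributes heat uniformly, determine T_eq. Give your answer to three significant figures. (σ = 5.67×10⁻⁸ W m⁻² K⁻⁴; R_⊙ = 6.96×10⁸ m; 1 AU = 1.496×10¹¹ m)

R_⋆ = 0.730 × 6.96×10⁸ = 5.08×10⁸ m.
d = 0.308 AU = 4.61×10¹⁰ m.
L = 4πR_⋆²σT_⋆⁴ = 4π(5.08×10⁸)² × 5.67×10⁻⁸ × (4100)⁴ = 5.20×10²⁵ W.
S = L/(4πd²) = 1950 W m⁻².
Energy balance: absorbed = emitted ⇒ πR²·S(1−A) = 4πR²·σT_eq⁴, so T_eq⁴ = S(1−A)/(4σ).
T_eq = [1950 × 0.78 / (4 × 5.67×10⁻⁸)]^(1/4) = (6.70×10⁹)^(1/4) = 286 K.

T_eq ≈ 286 K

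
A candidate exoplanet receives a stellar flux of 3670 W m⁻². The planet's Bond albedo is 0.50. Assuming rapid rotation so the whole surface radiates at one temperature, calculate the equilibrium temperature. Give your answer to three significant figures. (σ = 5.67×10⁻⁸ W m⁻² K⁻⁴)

Energy balance: absorbed = emitted ⇒ πR²·S(1−A) = 4πR²·σT_eq⁴, so T_eq⁴ = S(1−A)/(4σ).
T_eq = [3670 × 0.50 / (4 × 5.67×10⁻⁸)]^(1/4) = (8.09×10⁹)^(1/4) = 300 K.

T_eq ≈ 300 K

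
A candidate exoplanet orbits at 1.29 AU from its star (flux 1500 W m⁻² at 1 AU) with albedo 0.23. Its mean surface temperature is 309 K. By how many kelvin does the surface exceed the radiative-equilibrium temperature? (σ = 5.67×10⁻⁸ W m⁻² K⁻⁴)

ΔT ≈ 73.8 K

S = 1500/1.29² = 901.4 W m⁻².
T_eq = [S(1−A)/(4σ)]^(1/4) = [901.4×0.77/(4×5.67×10⁻⁸)]^(1/4) = 235.2 K.
ΔT = T_surf − T_eq = 309 − 235.2.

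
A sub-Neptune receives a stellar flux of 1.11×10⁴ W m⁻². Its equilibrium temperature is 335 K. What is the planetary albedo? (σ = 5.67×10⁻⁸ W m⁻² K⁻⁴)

From T_eq⁴ = S(1−A)/(4σ): 1−A = 4σT_eq⁴/S.
1−A = 4 × 5.67×10⁻⁸ × (335)⁴ / 1.11×10⁴ = 0.257.

A ≈ 0.74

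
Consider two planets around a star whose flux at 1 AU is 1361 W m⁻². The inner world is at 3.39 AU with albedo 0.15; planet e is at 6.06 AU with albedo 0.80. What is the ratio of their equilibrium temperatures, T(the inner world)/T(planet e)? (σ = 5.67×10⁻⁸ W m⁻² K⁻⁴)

T_eq = [S₀(1−A)/(4σd²)]^(1/4), so T ∝ (1−A)^(1/4) / √d.
T₁ = [1361×0.85/(4×5.67×10⁻⁸×3.39²)]^(1/4) = 145.15 K.
T₂ = [1361×0.20/(4×5.67×10⁻⁸×6.06²)]^(1/4) = 75.61 K.

T₁/T₂ ≈ 1.920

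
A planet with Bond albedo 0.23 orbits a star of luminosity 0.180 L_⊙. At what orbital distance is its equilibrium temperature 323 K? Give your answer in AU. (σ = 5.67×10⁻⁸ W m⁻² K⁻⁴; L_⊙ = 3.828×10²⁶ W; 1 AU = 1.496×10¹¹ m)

L = 0.180 × 3.828×10²⁶ = 6.89×10²⁵ W.
From T_eq⁴ = L(1−A)/(16πσd²): d = √[L(1−A)/(16πσT_eq⁴)].
d = √[6.89×10²⁵ × 0.77 / (16π × 5.67×10⁻⁸ × (323)⁴)] = 4.14×10¹⁰ m = 0.276 AU.

d ≈ 0.276 AU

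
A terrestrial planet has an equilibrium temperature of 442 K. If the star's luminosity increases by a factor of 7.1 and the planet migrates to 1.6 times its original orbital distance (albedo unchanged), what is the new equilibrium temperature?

T_eq ≈ 570 K

T_eq ∝ L^(1/4) · d^(−1/2).
T′ = 442 × 7.1^(1/4) / 1.6^(1/2) = 570 K.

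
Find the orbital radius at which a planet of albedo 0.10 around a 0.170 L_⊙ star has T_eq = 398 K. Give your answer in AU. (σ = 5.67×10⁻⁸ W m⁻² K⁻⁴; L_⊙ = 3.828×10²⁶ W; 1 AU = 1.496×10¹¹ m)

L = 0.170 × 3.828×10²⁶ = 6.51×10²⁵ W.
From T_eq⁴ = L(1−A)/(16πσd²): d = √[L(1−A)/(16πσT_eq⁴)].
d = √[6.51×10²⁵ × 0.90 / (16π × 5.67×10⁻⁸ × (398)⁴)] = 2.86×10¹⁰ m = 0.191 AU.

d ≈ 0.191 AU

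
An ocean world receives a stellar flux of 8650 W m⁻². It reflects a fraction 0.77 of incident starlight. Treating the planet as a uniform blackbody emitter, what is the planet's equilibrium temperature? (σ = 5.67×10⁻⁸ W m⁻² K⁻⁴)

Energy balance: absorbed = emitted ⇒ πR²·S(1−A) = 4πR²·σT_eq⁴, so T_eq⁴ = S(1−A)/(4σ).
T_eq = [8650 × 0.23 / (4 × 5.67×10⁻⁸)]^(1/4) = (8.77×10⁹)^(1/4) = 306 K.

T_eq ≈ 306 K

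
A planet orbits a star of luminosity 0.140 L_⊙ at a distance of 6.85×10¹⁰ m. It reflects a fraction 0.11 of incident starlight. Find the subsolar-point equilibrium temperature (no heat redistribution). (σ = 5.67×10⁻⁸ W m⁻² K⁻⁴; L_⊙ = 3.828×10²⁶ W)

T_ss ≈ 346 K

L = 0.140 × 3.828×10²⁶ = 5.36×10²⁵ W.
Flux: S = L/(4πd²) = 5.36×10²⁵/(4π×(6.85×10¹⁰)²) = 909 W m⁻².
At the subsolar point the surface absorbs S(1−A) and emits σT⁴ per unit area — no factor of 4, since only the local patch is in balance.
T = [909 × 0.89 / 5.67×10⁻⁸]^(1/4) = (1.43×10¹⁰)^(1/4) = 346 K.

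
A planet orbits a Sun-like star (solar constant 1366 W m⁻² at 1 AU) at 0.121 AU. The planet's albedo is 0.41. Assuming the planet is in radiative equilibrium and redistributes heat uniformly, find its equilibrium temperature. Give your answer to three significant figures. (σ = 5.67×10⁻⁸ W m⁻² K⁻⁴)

T_eq ≈ 702 K

Flux at 0.121 AU: S = 1366/0.121² = 9.33×10⁴ W m⁻².
Energy balance: absorbed = emitted ⇒ πR²·S(1−A) = 4πR²·σT_eq⁴, so T_eq⁴ = S(1−A)/(4σ).
T_eq = [9.33×10⁴ × 0.59 / (4 × 5.67×10⁻⁸)]^(1/4) = (2.43×10¹¹)^(1/4) = 702 K.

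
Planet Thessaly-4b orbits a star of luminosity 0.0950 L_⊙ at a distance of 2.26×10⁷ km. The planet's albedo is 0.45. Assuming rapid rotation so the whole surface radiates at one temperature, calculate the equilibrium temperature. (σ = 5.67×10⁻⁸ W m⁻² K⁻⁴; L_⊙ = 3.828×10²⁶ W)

d = 2.26×10⁷ km = 2.26×10¹⁰ m.
L = 0.0950 × 3.828×10²⁶ = 3.64×10²⁵ W.
Flux: S = L/(4πd²) = 3.64×10²⁵/(4π×(2.26×10¹⁰)²) = 5670 W m⁻².
Energy balance: absorbed = emitted ⇒ πR²·S(1−A) = 4πR²·σT_eq⁴, so T_eq⁴ = S(1−A)/(4σ).
T_eq = [5670 × 0.55 / (4 × 5.67×10⁻⁸)]^(1/4) = (1.37×10¹⁰)^(1/4) = 342 K.

T_eq ≈ 342 K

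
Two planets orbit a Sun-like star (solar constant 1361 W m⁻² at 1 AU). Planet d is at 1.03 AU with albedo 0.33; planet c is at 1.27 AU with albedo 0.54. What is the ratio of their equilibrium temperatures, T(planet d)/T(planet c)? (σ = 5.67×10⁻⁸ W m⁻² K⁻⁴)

T₁/T₂ ≈ 1.220

T_eq = [S₀(1−A)/(4σd²)]^(1/4), so T ∝ (1−A)^(1/4) / √d.
T₁ = [1361×0.67/(4×5.67×10⁻⁸×1.03²)]^(1/4) = 248.12 K.
T₂ = [1361×0.46/(4×5.67×10⁻⁸×1.27²)]^(1/4) = 203.40 K.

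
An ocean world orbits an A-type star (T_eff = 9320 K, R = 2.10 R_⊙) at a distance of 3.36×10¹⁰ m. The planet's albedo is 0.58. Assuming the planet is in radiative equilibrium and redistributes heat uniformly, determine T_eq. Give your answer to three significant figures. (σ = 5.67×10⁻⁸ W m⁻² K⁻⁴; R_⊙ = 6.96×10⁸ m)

T_eq ≈ 1110 K

R_⋆ = 2.10 × 6.96×10⁸ = 1.46×10⁹ m.
L = 4πR_⋆²σT_⋆⁴ = 4π(1.46×10⁹)² × 5.67×10⁻⁸ × (9320)⁴ = 1.15×10²⁸ W.
S = L/(4πd²) = 8.10×10⁵ W m⁻².
Energy balance: absorbed = emitted ⇒ πR²·S(1−A) = 4πR²·σT_eq⁴, so T_eq⁴ = S(1−A)/(4σ).
T_eq = [8.10×10⁵ × 0.42 / (4 × 5.67×10⁻⁸)]^(1/4) = (1.50×10¹²)^(1/4) = 1110 K.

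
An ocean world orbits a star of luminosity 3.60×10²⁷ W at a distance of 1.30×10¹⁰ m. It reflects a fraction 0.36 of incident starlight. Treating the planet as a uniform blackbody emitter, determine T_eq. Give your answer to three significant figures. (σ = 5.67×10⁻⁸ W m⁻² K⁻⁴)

Flux: S = L/(4πd²) = 3.60×10²⁷/(4π×(1.30×10¹⁰)²) = 1.70×10⁶ W m⁻².
Energy balance: absorbed = emitted ⇒ πR²·S(1−A) = 4πR²·σT_eq⁴, so T_eq⁴ = S(1−A)/(4σ).
T_eq = [1.70×10⁶ × 0.64 / (4 × 5.67×10⁻⁸)]^(1/4) = (4.78×10¹²)^(1/4) = 1480 K.

T_eq ≈ 1480 K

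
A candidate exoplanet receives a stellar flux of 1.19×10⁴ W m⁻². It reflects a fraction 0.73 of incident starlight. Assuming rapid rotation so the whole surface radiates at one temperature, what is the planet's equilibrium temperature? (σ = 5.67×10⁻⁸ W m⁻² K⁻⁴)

Energy balance: absorbed = emitted ⇒ πR²·S(1−A) = 4πR²·σT_eq⁴, so T_eq⁴ = S(1−A)/(4σ).
T_eq = [1.19×10⁴ × 0.27 / (4 × 5.67×10⁻⁸)]^(1/4) = (1.42×10¹⁰)^(1/4) = 345 K.

T_eq ≈ 345 K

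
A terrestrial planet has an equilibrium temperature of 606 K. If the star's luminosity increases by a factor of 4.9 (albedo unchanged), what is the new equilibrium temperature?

T_eq ∝ L^(1/4) · d^(−1/2).
T′ = 606 × 4.9^(1/4) = 902 K.

T_eq ≈ 902 K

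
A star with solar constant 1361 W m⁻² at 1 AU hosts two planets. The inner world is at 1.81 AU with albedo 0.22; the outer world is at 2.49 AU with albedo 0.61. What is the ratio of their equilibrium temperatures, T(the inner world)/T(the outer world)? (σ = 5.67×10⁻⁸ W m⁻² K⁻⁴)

T₁/T₂ ≈ 1.395

T_eq = [S₀(1−A)/(4σd²)]^(1/4), so T ∝ (1−A)^(1/4) / √d.
T₁ = [1361×0.78/(4×5.67×10⁻⁸×1.81²)]^(1/4) = 194.42 K.
T₂ = [1361×0.39/(4×5.67×10⁻⁸×2.49²)]^(1/4) = 139.39 K.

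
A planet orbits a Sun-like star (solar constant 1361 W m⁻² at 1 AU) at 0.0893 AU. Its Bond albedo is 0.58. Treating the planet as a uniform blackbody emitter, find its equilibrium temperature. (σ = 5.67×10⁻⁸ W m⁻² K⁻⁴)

Flux at 0.0893 AU: S = 1361/0.0893² = 1.71×10⁵ W m⁻².
Energy balance: absorbed = emitted ⇒ πR²·S(1−A) = 4πR²·σT_eq⁴, so T_eq⁴ = S(1−A)/(4σ).
T_eq = [1.71×10⁵ × 0.42 / (4 × 5.67×10⁻⁸)]^(1/4) = (3.16×10¹¹)^(1/4) = 750 K.

T_eq ≈ 750 K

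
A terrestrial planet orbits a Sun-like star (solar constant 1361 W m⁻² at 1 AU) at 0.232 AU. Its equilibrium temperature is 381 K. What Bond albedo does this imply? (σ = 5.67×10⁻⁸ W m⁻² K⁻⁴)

A ≈ 0.81

Flux at 0.232 AU: S = 1361/0.232² = 2.53×10⁴ W m⁻².
From T_eq⁴ = S(1−A)/(4σ): 1−A = 4σT_eq⁴/S.
1−A = 4 × 5.67×10⁻⁸ × (381)⁴ / 2.53×10⁴ = 0.189.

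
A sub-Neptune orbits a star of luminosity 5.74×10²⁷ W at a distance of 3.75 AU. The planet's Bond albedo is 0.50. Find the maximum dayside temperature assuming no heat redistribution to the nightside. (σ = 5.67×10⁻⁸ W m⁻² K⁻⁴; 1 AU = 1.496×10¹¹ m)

d = 3.75 AU = 5.61×10¹¹ m.
Flux: S = L/(4πd²) = 5.74×10²⁷/(4π×(5.61×10¹¹)²) = 1450 W m⁻².
With no redistribution each surface element balances locally: S(1−A) = σT⁴.
T = [1450 × 0.50 / 5.67×10⁻⁸]^(1/4) = (1.28×10¹⁰)^(1/4) = 336 K.

T_ss ≈ 336 K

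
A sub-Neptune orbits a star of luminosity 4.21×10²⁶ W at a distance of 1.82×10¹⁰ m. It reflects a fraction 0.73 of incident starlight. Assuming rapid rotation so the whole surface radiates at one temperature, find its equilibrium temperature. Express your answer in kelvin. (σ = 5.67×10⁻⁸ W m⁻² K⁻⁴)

T_eq ≈ 589 K

Flux: S = L/(4πd²) = 4.21×10²⁶/(4π×(1.82×10¹⁰)²) = 1.01×10⁵ W m⁻².
Energy balance: absorbed = emitted ⇒ πR²·S(1−A) = 4πR²·σT_eq⁴, so T_eq⁴ = S(1−A)/(4σ).
T_eq = [1.01×10⁵ × 0.27 / (4 × 5.67×10⁻⁸)]^(1/4) = (1.20×10¹¹)^(1/4) = 589 K.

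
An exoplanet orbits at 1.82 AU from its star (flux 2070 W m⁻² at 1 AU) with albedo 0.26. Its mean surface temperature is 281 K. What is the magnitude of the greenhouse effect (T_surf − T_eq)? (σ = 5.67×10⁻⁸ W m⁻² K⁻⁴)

S = 2070/1.82² = 624.9 W m⁻².
T_eq = [S(1−A)/(4σ)]^(1/4) = [624.9×0.74/(4×5.67×10⁻⁸)]^(1/4) = 212.5 K.
ΔT = T_surf − T_eq = 281 − 212.5.

ΔT ≈ 68.5 K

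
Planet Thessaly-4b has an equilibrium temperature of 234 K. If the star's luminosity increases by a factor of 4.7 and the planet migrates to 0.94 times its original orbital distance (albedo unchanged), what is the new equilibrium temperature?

T_eq ∝ L^(1/4) · d^(−1/2).
T′ = 234 × 4.7^(1/4) / 0.94^(1/2) = 355 K.

T_eq ≈ 355 K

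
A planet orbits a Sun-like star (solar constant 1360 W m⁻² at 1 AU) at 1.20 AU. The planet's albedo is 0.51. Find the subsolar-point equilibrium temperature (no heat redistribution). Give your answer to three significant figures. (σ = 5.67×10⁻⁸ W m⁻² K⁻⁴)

Flux at 1.20 AU: S = 1360/1.20² = 944 W m⁻².
At the subsolar point the surface absorbs S(1−A) and emits σT⁴ per unit area — no factor of 4, since only the local patch is in balance.
T = [944 × 0.49 / 5.67×10⁻⁸]^(1/4) = (8.16×10⁹)^(1/4) = 301 K.

T_ss ≈ 301 K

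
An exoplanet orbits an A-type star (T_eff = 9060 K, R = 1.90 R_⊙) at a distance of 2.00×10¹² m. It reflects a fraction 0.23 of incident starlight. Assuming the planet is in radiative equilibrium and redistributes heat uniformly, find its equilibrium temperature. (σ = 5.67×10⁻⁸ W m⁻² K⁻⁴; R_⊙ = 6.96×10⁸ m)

R_⋆ = 1.90 × 6.96×10⁸ = 1.32×10⁹ m.
L = 4πR_⋆²σT_⋆⁴ = 4π(1.32×10⁹)² × 5.67×10⁻⁸ × (9060)⁴ = 8.40×10²⁷ W.
S = L/(4πd²) = 167 W m⁻².
Energy balance: absorbed = emitted ⇒ πR²·S(1−A) = 4πR²·σT_eq⁴, so T_eq⁴ = S(1−A)/(4σ).
T_eq = [167 × 0.77 / (4 × 5.67×10⁻⁸)]^(1/4) = (5.67×10⁸)^(1/4) = 154 K.

T_eq ≈ 154 K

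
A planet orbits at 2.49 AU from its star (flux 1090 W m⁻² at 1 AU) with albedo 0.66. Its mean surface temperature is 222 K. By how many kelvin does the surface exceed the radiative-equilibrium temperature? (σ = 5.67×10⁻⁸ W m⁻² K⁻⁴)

ΔT ≈ 94.6 K

S = 1090/2.49² = 175.8 W m⁻².
T_eq = [S(1−A)/(4σ)]^(1/4) = [175.8×0.34/(4×5.67×10⁻⁸)]^(1/4) = 127.4 K.
ΔT = T_surf − T_eq = 222 − 127.4.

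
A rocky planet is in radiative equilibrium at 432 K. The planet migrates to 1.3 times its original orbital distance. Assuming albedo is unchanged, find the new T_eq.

T_eq ≈ 379 K

T_eq ∝ L^(1/4) · d^(−1/2).
T′ = 432 / 1.3^(1/2) = 379 K.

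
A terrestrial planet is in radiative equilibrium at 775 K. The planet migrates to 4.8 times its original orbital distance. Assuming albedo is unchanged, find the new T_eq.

T_eq ∝ L^(1/4) · d^(−1/2).
T′ = 775 / 4.8^(1/2) = 354 K.

T_eq ≈ 354 K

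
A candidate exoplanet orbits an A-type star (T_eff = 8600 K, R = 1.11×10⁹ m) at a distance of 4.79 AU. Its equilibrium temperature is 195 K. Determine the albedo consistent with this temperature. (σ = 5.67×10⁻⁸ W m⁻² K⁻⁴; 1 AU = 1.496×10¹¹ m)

A ≈ 0.56

d = 4.79 AU = 7.17×10¹¹ m.
L = 4πR_⋆²σT_⋆⁴ = 4π(1.11×10⁹)² × 5.67×10⁻⁸ × (8600)⁴ = 4.80×10²⁷ W.
S = L/(4πd²) = 744 W m⁻².
From T_eq⁴ = S(1−A)/(4σ): 1−A = 4σT_eq⁴/S.
1−A = 4 × 5.67×10⁻⁸ × (195)⁴ / 744 = 0.441.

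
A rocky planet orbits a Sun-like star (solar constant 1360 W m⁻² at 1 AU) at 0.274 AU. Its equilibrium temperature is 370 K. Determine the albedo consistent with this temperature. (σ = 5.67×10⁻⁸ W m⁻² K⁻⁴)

A ≈ 0.77

Flux at 0.274 AU: S = 1360/0.274² = 1.81×10⁴ W m⁻².
From T_eq⁴ = S(1−A)/(4σ): 1−A = 4σT_eq⁴/S.
1−A = 4 × 5.67×10⁻⁸ × (370)⁴ / 1.81×10⁴ = 0.235.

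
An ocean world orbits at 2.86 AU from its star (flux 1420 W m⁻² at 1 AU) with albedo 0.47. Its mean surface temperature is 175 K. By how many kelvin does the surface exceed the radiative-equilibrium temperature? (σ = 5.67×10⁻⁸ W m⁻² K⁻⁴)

ΔT ≈ 33.1 K

S = 1420/2.86² = 173.6 W m⁻².
T_eq = [S(1−A)/(4σ)]^(1/4) = [173.6×0.53/(4×5.67×10⁻⁸)]^(1/4) = 141.9 K.
ΔT = T_surf − T_eq = 175 − 141.9.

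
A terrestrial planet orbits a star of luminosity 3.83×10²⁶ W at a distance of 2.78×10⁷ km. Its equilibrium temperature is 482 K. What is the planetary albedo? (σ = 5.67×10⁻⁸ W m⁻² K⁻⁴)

d = 2.78×10⁷ km = 2.78×10¹⁰ m.
Flux: S = L/(4πd²) = 3.83×10²⁶/(4π×(2.78×10¹⁰)²) = 3.94×10⁴ W m⁻².
From T_eq⁴ = S(1−A)/(4σ): 1−A = 4σT_eq⁴/S.
1−A = 4 × 5.67×10⁻⁸ × (482)⁴ / 3.94×10⁴ = 0.310.

A ≈ 0.69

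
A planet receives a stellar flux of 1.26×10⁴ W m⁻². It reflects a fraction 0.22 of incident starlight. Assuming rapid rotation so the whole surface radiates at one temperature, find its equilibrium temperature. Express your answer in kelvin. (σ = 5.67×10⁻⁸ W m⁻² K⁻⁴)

Energy balance: absorbed = emitted ⇒ πR²·S(1−A) = 4πR²·σT_eq⁴, so T_eq⁴ = S(1−A)/(4σ).
T_eq = [1.26×10⁴ × 0.78 / (4 × 5.67×10⁻⁸)]^(1/4) = (4.33×10¹⁰)^(1/4) = 456 K.

T_eq ≈ 456 K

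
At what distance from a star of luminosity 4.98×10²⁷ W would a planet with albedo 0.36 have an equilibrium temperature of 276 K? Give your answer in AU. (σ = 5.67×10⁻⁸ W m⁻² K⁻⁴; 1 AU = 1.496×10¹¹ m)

From T_eq⁴ = L(1−A)/(16πσd²): d = √[L(1−A)/(16πσT_eq⁴)].
d = √[4.98×10²⁷ × 0.64 / (16π × 5.67×10⁻⁸ × (276)⁴)] = 4.39×10¹¹ m = 2.93 AU.

d ≈ 2.93 AU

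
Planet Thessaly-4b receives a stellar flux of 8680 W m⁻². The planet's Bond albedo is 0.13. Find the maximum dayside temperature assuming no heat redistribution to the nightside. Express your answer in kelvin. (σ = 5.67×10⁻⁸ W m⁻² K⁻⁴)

With no redistribution each surface element balances locally: S(1−A) = σT⁴.
T = [8680 × 0.87 / 5.67×10⁻⁸]^(1/4) = (1.33×10¹¹)^(1/4) = 604 K.

T_ss ≈ 604 K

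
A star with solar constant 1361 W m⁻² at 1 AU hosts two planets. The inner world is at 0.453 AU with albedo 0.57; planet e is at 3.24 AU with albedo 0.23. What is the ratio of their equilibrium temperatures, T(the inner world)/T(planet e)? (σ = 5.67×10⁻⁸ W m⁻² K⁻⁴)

T_eq = [S₀(1−A)/(4σd²)]^(1/4), so T ∝ (1−A)^(1/4) / √d.
T₁ = [1361×0.43/(4×5.67×10⁻⁸×0.453²)]^(1/4) = 334.87 K.
T₂ = [1361×0.77/(4×5.67×10⁻⁸×3.24²)]^(1/4) = 144.85 K.

T₁/T₂ ≈ 2.312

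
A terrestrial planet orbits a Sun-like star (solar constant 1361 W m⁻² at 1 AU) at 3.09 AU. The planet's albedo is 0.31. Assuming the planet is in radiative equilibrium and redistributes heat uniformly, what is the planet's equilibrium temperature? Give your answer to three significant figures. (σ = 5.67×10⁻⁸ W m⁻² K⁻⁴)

T_eq ≈ 144 K

Flux at 3.09 AU: S = 1361/3.09² = 143 W m⁻².
Energy balance: absorbed = emitted ⇒ πR²·S(1−A) = 4πR²·σT_eq⁴, so T_eq⁴ = S(1−A)/(4σ).
T_eq = [143 × 0.69 / (4 × 5.67×10⁻⁸)]^(1/4) = (4.34×10⁸)^(1/4) = 144 K.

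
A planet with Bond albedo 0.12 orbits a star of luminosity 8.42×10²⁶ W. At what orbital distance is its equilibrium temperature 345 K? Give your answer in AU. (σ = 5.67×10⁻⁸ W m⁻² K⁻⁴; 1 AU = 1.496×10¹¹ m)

From T_eq⁴ = L(1−A)/(16πσd²): d = √[L(1−A)/(16πσT_eq⁴)].
d = √[8.42×10²⁶ × 0.88 / (16π × 5.67×10⁻⁸ × (345)⁴)] = 1.35×10¹¹ m = 0.906 AU.

d ≈ 0.906 AU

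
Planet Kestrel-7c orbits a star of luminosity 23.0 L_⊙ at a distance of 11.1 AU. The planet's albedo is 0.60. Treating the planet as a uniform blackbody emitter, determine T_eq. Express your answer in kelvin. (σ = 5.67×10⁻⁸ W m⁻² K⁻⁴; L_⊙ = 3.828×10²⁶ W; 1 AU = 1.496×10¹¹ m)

T_eq ≈ 145 K

d = 11.1 AU = 1.66×10¹² m.
L = 23.0 × 3.828×10²⁶ = 8.80×10²⁷ W.
Flux: S = L/(4πd²) = 8.80×10²⁷/(4π×(1.66×10¹²)²) = 254 W m⁻².
Energy balance: absorbed = emitted ⇒ πR²·S(1−A) = 4πR²·σT_eq⁴, so T_eq⁴ = S(1−A)/(4σ).
T_eq = [254 × 0.40 / (4 × 5.67×10⁻⁸)]^(1/4) = (4.48×10⁸)^(1/4) = 145 K.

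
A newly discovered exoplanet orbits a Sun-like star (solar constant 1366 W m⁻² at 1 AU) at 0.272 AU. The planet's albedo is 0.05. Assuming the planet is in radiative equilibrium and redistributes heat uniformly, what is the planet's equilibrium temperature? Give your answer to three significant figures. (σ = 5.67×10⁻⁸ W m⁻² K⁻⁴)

T_eq ≈ 527 K

Flux at 0.272 AU: S = 1366/0.272² = 1.85×10⁴ W m⁻².
Energy balance: absorbed = emitted ⇒ πR²·S(1−A) = 4πR²·σT_eq⁴, so T_eq⁴ = S(1−A)/(4σ).
T_eq = [1.85×10⁴ × 0.95 / (4 × 5.67×10⁻⁸)]^(1/4) = (7.73×10¹⁰)^(1/4) = 527 K.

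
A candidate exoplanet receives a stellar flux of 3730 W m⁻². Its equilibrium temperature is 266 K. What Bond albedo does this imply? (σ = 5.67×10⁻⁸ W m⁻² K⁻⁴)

From T_eq⁴ = S(1−A)/(4σ): 1−A = 4σT_eq⁴/S.
1−A = 4 × 5.67×10⁻⁸ × (266)⁴ / 3730 = 0.304.

A ≈ 0.70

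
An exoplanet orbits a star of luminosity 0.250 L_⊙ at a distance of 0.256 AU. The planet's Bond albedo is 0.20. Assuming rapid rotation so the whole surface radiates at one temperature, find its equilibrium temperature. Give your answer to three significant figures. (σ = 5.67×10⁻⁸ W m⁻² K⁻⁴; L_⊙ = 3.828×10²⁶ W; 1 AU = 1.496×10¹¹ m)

T_eq ≈ 368 K

d = 0.256 AU = 3.83×10¹⁰ m.
L = 0.250 × 3.828×10²⁶ = 9.57×10²⁵ W.
Flux: S = L/(4πd²) = 9.57×10²⁵/(4π×(3.83×10¹⁰)²) = 5190 W m⁻².
Energy balance: absorbed = emitted ⇒ πR²·S(1−A) = 4πR²·σT_eq⁴, so T_eq⁴ = S(1−A)/(4σ).
T_eq = [5190 × 0.80 / (4 × 5.67×10⁻⁸)]^(1/4) = (1.83×10¹⁰)^(1/4) = 368 K.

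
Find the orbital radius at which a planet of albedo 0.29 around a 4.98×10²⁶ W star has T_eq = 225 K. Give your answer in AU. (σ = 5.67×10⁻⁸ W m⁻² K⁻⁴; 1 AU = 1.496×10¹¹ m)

From T_eq⁴ = L(1−A)/(16πσd²): d = √[L(1−A)/(16πσT_eq⁴)].
d = √[4.98×10²⁶ × 0.71 / (16π × 5.67×10⁻⁸ × (225)⁴)] = 2.20×10¹¹ m = 1.47 AU.

d ≈ 1.47 AU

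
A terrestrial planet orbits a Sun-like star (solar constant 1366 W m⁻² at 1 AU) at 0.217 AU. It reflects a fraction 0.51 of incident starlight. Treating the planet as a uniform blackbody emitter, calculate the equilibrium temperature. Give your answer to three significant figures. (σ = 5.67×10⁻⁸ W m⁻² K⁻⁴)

Flux at 0.217 AU: S = 1366/0.217² = 2.90×10⁴ W m⁻².
Energy balance: absorbed = emitted ⇒ πR²·S(1−A) = 4πR²·σT_eq⁴, so T_eq⁴ = S(1−A)/(4σ).
T_eq = [2.90×10⁴ × 0.49 / (4 × 5.67×10⁻⁸)]^(1/4) = (6.27×10¹⁰)^(1/4) = 500 K.

T_eq ≈ 500 K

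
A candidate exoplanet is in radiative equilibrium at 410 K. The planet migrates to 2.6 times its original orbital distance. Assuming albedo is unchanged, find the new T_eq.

T_eq ≈ 254 K

T_eq ∝ L^(1/4) · d^(−1/2).
T′ = 410 / 2.6^(1/2) = 254 K.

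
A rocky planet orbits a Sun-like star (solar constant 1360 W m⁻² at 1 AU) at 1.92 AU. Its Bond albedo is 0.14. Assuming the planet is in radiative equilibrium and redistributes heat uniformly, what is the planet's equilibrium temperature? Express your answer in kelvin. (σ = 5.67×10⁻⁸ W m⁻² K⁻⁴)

T_eq ≈ 193 K

Flux at 1.92 AU: S = 1360/1.92² = 369 W m⁻².
Energy balance: absorbed = emitted ⇒ πR²·S(1−A) = 4πR²·σT_eq⁴, so T_eq⁴ = S(1−A)/(4σ).
T_eq = [369 × 0.86 / (4 × 5.67×10⁻⁸)]^(1/4) = (1.40×10⁹)^(1/4) = 193 K.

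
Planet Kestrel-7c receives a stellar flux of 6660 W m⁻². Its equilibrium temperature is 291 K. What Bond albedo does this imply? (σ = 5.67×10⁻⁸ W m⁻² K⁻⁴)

From T_eq⁴ = S(1−A)/(4σ): 1−A = 4σT_eq⁴/S.
1−A = 4 × 5.67×10⁻⁸ × (291)⁴ / 6660 = 0.244.

A ≈ 0.76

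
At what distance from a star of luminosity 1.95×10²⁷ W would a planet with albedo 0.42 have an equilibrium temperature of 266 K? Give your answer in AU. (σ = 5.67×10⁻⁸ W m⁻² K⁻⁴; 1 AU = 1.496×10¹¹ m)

From T_eq⁴ = L(1−A)/(16πσd²): d = √[L(1−A)/(16πσT_eq⁴)].
d = √[1.95×10²⁷ × 0.58 / (16π × 5.67×10⁻⁸ × (266)⁴)] = 2.82×10¹¹ m = 1.88 AU.

d ≈ 1.88 AU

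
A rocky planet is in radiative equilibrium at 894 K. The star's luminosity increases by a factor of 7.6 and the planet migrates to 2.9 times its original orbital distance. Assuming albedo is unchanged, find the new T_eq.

T_eq ∝ L^(1/4) · d^(−1/2).
T′ = 894 × 7.6^(1/4) / 2.9^(1/2) = 872 K.

T_eq ≈ 872 K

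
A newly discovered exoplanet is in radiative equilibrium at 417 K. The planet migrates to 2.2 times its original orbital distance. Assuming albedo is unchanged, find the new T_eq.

T_eq ∝ L^(1/4) · d^(−1/2).
T′ = 417 / 2.2^(1/2) = 281 K.

T_eq ≈ 281 K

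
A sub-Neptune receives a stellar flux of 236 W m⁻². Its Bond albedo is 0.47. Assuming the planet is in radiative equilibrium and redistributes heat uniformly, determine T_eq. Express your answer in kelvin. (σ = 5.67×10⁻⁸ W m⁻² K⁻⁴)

Energy balance: absorbed = emitted ⇒ πR²·S(1−A) = 4πR²·σT_eq⁴, so T_eq⁴ = S(1−A)/(4σ).
T_eq = [236 × 0.53 / (4 × 5.67×10⁻⁸)]^(1/4) = (5.51×10⁸)^(1/4) = 153 K.

T_eq ≈ 153 K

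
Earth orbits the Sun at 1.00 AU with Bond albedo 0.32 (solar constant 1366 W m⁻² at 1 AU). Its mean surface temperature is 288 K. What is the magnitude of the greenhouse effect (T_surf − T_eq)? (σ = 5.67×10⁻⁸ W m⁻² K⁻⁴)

ΔT ≈ 35.0 K

S = 1366/1.00² = 1366 W m⁻².
T_eq = [S(1−A)/(4σ)]^(1/4) = [1366×0.68/(4×5.67×10⁻⁸)]^(1/4) = 253.0 K.
ΔT = T_surf − T_eq = 288 − 253.0.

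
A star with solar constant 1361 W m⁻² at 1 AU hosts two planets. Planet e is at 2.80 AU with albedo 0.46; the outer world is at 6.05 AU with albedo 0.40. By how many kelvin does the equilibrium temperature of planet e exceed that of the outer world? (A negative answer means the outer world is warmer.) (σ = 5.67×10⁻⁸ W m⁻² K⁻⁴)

ΔT ≈ 43.0 K

T_eq = [S₀(1−A)/(4σd²)]^(1/4), so T ∝ (1−A)^(1/4) / √d.
T₁ = [1361×0.54/(4×5.67×10⁻⁸×2.80²)]^(1/4) = 142.58 K.
T₂ = [1361×0.60/(4×5.67×10⁻⁸×6.05²)]^(1/4) = 99.59 K.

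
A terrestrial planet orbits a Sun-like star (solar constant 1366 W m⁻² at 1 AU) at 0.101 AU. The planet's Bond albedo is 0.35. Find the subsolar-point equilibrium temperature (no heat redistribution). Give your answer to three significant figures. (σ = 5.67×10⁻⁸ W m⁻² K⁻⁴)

Flux at 0.101 AU: S = 1366/0.101² = 1.34×10⁵ W m⁻².
At the subsolar point the surface absorbs S(1−A) and emits σT⁴ per unit area — no factor of 4, since only the local patch is in balance.
T = [1.34×10⁵ × 0.65 / 5.67×10⁻⁸]^(1/4) = (1.54×10¹²)^(1/4) = 1110 K.

T_ss ≈ 1110 K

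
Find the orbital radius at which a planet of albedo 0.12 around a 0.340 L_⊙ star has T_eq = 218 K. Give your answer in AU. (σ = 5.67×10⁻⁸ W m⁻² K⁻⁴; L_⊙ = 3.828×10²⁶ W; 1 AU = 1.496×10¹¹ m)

d ≈ 0.892 AU

L = 0.340 × 3.828×10²⁶ = 1.30×10²⁶ W.
From T_eq⁴ = L(1−A)/(16πσd²): d = √[L(1−A)/(16πσT_eq⁴)].
d = √[1.30×10²⁶ × 0.88 / (16π × 5.67×10⁻⁸ × (218)⁴)] = 1.33×10¹¹ m = 0.892 AU.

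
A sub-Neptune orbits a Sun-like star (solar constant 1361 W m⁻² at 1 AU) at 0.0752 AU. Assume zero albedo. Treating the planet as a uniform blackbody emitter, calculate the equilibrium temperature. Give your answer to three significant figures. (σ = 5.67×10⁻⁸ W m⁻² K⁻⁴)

Flux at 0.0752 AU: S = 1361/0.0752² = 2.41×10⁵ W m⁻².
Energy balance: absorbed = emitted ⇒ πR²·S(1−A) = 4πR²·σT_eq⁴, so T_eq⁴ = S(1−A)/(4σ).
T_eq = [2.41×10⁵ × 1.00 / (4 × 5.67×10⁻⁸)]^(1/4) = (1.06×10¹²)^(1/4) = 1010 K.

T_eq ≈ 1010 K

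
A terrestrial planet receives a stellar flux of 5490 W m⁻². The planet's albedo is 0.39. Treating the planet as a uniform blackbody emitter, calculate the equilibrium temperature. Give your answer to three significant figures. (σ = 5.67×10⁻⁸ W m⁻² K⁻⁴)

Energy balance: absorbed = emitted ⇒ πR²·S(1−A) = 4πR²·σT_eq⁴, so T_eq⁴ = S(1−A)/(4σ).
T_eq = [5490 × 0.61 / (4 × 5.67×10⁻⁸)]^(1/4) = (1.48×10¹⁰)^(1/4) = 349 K.

T_eq ≈ 349 K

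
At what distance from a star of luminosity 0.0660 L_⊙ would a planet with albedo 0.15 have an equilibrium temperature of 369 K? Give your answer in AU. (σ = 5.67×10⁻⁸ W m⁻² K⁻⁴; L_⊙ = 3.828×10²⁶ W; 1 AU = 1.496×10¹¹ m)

L = 0.0660 × 3.828×10²⁶ = 2.53×10²⁵ W.
From T_eq⁴ = L(1−A)/(16πσd²): d = √[L(1−A)/(16πσT_eq⁴)].
d = √[2.53×10²⁵ × 0.85 / (16π × 5.67×10⁻⁸ × (369)⁴)] = 2.02×10¹⁰ m = 0.135 AU.

d ≈ 0.135 AU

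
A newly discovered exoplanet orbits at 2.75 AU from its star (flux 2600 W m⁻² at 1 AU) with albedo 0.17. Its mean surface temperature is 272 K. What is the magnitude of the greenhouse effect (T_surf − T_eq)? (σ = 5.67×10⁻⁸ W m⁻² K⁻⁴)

ΔT ≈ 83.7 K

S = 2600/2.75² = 343.8 W m⁻².
T_eq = [S(1−A)/(4σ)]^(1/4) = [343.8×0.83/(4×5.67×10⁻⁸)]^(1/4) = 188.3 K.
ΔT = T_surf − T_eq = 272 − 188.3.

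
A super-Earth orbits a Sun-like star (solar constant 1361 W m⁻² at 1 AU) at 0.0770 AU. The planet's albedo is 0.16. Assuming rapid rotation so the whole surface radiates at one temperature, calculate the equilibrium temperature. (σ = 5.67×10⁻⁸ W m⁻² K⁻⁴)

Flux at 0.0770 AU: S = 1361/0.0770² = 2.30×10⁵ W m⁻².
Energy balance: absorbed = emitted ⇒ πR²·S(1−A) = 4πR²·σT_eq⁴, so T_eq⁴ = S(1−A)/(4σ).
T_eq = [2.30×10⁵ × 0.84 / (4 × 5.67×10⁻⁸)]^(1/4) = (8.50×10¹¹)^(1/4) = 960 K.

T_eq ≈ 960 K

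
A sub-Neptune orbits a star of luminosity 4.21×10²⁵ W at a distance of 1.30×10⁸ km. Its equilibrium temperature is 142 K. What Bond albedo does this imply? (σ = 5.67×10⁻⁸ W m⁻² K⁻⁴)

d = 1.30×10⁸ km = 1.30×10¹¹ m.
Flux: S = L/(4πd²) = 4.21×10²⁵/(4π×(1.30×10¹¹)²) = 198 W m⁻².
From T_eq⁴ = S(1−A)/(4σ): 1−A = 4σT_eq⁴/S.
1−A = 4 × 5.67×10⁻⁸ × (142)⁴ / 198 = 0.465.

A ≈ 0.53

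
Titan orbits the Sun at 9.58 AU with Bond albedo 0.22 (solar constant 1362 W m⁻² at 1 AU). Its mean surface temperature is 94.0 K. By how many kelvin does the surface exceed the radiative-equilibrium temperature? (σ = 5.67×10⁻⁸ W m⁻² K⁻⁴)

S = 1362/9.58² = 14.84 W m⁻².
T_eq = [S(1−A)/(4σ)]^(1/4) = [14.84×0.78/(4×5.67×10⁻⁸)]^(1/4) = 84.5 K.
ΔT = T_surf − T_eq = 94 − 84.5.

ΔT ≈ 9.5 K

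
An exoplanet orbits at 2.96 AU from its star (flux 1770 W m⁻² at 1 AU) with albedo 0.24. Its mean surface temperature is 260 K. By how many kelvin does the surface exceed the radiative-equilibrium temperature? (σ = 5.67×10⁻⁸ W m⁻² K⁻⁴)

ΔT ≈ 98.7 K

S = 1770/2.96² = 202.0 W m⁻².
T_eq = [S(1−A)/(4σ)]^(1/4) = [202.0×0.76/(4×5.67×10⁻⁸)]^(1/4) = 161.3 K.
ΔT = T_surf − T_eq = 260 − 161.3.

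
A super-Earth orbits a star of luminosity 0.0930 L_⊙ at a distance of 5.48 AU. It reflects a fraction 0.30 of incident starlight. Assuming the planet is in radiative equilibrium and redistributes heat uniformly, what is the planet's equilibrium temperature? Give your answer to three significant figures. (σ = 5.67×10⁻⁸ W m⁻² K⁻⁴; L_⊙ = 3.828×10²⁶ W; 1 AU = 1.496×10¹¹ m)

T_eq ≈ 60.1 K

d = 5.48 AU = 8.20×10¹¹ m.
L = 0.0930 × 3.828×10²⁶ = 3.56×10²⁵ W.
Flux: S = L/(4πd²) = 3.56×10²⁵/(4π×(8.20×10¹¹)²) = 4.22 W m⁻².
Energy balance: absorbed = emitted ⇒ πR²·S(1−A) = 4πR²·σT_eq⁴, so T_eq⁴ = S(1−A)/(4σ).
T_eq = [4.22 × 0.70 / (4 × 5.67×10⁻⁸)]^(1/4) = (1.30×10⁷)^(1/4) = 60.1 K.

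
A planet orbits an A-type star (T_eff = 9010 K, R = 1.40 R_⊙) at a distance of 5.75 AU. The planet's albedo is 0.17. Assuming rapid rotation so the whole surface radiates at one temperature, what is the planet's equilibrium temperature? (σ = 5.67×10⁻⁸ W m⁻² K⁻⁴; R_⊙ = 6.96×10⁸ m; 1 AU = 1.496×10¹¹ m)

T_eq ≈ 205 K

R_⋆ = 1.40 × 6.96×10⁸ = 9.74×10⁸ m.
d = 5.75 AU = 8.60×10¹¹ m.
L = 4πR_⋆²σT_⋆⁴ = 4π(9.74×10⁸)² × 5.67×10⁻⁸ × (9010)⁴ = 4.46×10²⁷ W.
S = L/(4πd²) = 479 W m⁻².
Energy balance: absorbed = emitted ⇒ πR²·S(1−A) = 4πR²·σT_eq⁴, so T_eq⁴ = S(1−A)/(4σ).
T_eq = [479 × 0.83 / (4 × 5.67×10⁻⁸)]^(1/4) = (1.75×10⁹)^(1/4) = 205 K.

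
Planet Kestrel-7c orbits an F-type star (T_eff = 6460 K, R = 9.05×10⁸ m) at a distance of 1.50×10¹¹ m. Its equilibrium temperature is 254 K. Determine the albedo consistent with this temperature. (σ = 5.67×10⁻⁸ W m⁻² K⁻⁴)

A ≈ 0.74

L = 4πR_⋆²σT_⋆⁴ = 4π(9.05×10⁸)² × 5.67×10⁻⁸ × (6460)⁴ = 1.02×10²⁷ W.
S = L/(4πd²) = 3590 W m⁻².
From T_eq⁴ = S(1−A)/(4σ): 1−A = 4σT_eq⁴/S.
1−A = 4 × 5.67×10⁻⁸ × (254)⁴ / 3590 = 0.263.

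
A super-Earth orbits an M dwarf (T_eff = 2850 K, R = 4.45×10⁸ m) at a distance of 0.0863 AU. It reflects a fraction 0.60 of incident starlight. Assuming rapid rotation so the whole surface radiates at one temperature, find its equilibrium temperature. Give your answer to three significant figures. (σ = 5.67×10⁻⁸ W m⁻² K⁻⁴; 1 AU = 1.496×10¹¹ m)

d = 0.0863 AU = 1.29×10¹⁰ m.
L = 4πR_⋆²σT_⋆⁴ = 4π(4.45×10⁸)² × 5.67×10⁻⁸ × (2850)⁴ = 9.31×10²⁴ W.
S = L/(4πd²) = 4440 W m⁻².
Energy balance: absorbed = emitted ⇒ πR²·S(1−A) = 4πR²·σT_eq⁴, so T_eq⁴ = S(1−A)/(4σ).
T_eq = [4440 × 0.40 / (4 × 5.67×10⁻⁸)]^(1/4) = (7.84×10⁹)^(1/4) = 298 K.

T_eq ≈ 298 K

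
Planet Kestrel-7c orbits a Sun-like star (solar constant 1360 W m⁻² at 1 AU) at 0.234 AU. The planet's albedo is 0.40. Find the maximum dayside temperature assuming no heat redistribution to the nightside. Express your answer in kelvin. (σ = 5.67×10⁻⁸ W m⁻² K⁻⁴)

Flux at 0.234 AU: S = 1360/0.234² = 2.48×10⁴ W m⁻².
With no redistribution each surface element balances locally: S(1−A) = σT⁴.
T = [2.48×10⁴ × 0.60 / 5.67×10⁻⁸]^(1/4) = (2.63×10¹¹)^(1/4) = 716 K.

T_ss ≈ 716 K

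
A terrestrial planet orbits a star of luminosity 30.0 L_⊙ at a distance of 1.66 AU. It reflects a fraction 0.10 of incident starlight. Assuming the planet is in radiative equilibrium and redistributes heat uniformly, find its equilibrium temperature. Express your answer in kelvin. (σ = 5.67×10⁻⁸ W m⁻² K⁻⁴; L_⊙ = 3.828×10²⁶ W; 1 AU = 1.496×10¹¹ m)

T_eq ≈ 492 K

d = 1.66 AU = 2.48×10¹¹ m.
L = 30.0 × 3.828×10²⁶ = 1.15×10²⁸ W.
Flux: S = L/(4πd²) = 1.15×10²⁸/(4π×(2.48×10¹¹)²) = 1.48×10⁴ W m⁻².
Energy balance: absorbed = emitted ⇒ πR²·S(1−A) = 4πR²·σT_eq⁴, so T_eq⁴ = S(1−A)/(4σ).
T_eq = [1.48×10⁴ × 0.90 / (4 × 5.67×10⁻⁸)]^(1/4) = (5.88×10¹⁰)^(1/4) = 492 K.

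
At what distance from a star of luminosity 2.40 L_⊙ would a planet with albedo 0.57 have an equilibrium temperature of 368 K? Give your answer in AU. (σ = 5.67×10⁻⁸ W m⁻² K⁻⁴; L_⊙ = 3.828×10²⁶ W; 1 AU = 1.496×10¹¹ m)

L = 2.40 × 3.828×10²⁶ = 9.19×10²⁶ W.
From T_eq⁴ = L(1−A)/(16πσd²): d = √[L(1−A)/(16πσT_eq⁴)].
d = √[9.19×10²⁶ × 0.43 / (16π × 5.67×10⁻⁸ × (368)⁴)] = 8.69×10¹⁰ m = 0.581 AU.

d ≈ 0.581 AU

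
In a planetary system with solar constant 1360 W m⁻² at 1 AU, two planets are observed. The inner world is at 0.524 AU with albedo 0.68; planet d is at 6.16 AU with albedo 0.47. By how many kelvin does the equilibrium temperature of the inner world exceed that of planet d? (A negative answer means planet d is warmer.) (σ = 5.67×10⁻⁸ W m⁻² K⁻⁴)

T_eq = [S₀(1−A)/(4σd²)]^(1/4), so T ∝ (1−A)^(1/4) / √d.
T₁ = [1360×0.32/(4×5.67×10⁻⁸×0.524²)]^(1/4) = 289.13 K.
T₂ = [1360×0.53/(4×5.67×10⁻⁸×6.16²)]^(1/4) = 95.66 K.

ΔT ≈ 193.5 K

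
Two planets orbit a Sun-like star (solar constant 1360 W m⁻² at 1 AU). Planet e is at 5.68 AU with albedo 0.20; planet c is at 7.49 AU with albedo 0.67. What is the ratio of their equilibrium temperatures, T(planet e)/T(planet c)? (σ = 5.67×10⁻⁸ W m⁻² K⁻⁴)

T₁/T₂ ≈ 1.433

T_eq = [S₀(1−A)/(4σd²)]^(1/4), so T ∝ (1−A)^(1/4) / √d.
T₁ = [1360×0.80/(4×5.67×10⁻⁸×5.68²)]^(1/4) = 110.43 K.
T₂ = [1360×0.33/(4×5.67×10⁻⁸×7.49²)]^(1/4) = 77.07 K.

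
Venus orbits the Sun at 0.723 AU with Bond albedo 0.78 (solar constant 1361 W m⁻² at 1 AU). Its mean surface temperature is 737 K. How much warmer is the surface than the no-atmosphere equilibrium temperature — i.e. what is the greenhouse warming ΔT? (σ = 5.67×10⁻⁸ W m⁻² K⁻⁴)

S = 1361/0.723² = 2604 W m⁻².
T_eq = [S(1−A)/(4σ)]^(1/4) = [2604×0.22/(4×5.67×10⁻⁸)]^(1/4) = 224.2 K.
ΔT = T_surf − T_eq = 737 − 224.2.

ΔT ≈ 512.8 K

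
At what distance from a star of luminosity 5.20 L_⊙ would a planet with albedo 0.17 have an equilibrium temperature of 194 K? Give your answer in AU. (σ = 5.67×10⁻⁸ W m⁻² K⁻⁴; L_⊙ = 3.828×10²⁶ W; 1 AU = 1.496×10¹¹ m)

L = 5.20 × 3.828×10²⁶ = 1.99×10²⁷ W.
From T_eq⁴ = L(1−A)/(16πσd²): d = √[L(1−A)/(16πσT_eq⁴)].
d = √[1.99×10²⁷ × 0.83 / (16π × 5.67×10⁻⁸ × (194)⁴)] = 6.40×10¹¹ m = 4.28 AU.

d ≈ 4.28 AU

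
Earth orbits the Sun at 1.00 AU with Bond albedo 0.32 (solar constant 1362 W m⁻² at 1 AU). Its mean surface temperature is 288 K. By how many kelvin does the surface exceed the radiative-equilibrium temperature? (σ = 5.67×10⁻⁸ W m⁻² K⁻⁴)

S = 1362/1.00² = 1362 W m⁻².
T_eq = [S(1−A)/(4σ)]^(1/4) = [1362×0.68/(4×5.67×10⁻⁸)]^(1/4) = 252.8 K.
ΔT = T_surf − T_eq = 288 − 252.8.

ΔT ≈ 35.2 K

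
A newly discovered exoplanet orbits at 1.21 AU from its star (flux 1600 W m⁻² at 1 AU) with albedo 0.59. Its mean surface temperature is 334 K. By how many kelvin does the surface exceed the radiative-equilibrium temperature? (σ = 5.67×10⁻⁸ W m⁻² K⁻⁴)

ΔT ≈ 123.2 K

S = 1600/1.21² = 1093 W m⁻².
T_eq = [S(1−A)/(4σ)]^(1/4) = [1093×0.41/(4×5.67×10⁻⁸)]^(1/4) = 210.8 K.
ΔT = T_surf − T_eq = 334 − 210.8.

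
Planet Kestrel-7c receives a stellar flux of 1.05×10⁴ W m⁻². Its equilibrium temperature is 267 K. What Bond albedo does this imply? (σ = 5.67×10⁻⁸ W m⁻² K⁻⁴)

From T_eq⁴ = S(1−A)/(4σ): 1−A = 4σT_eq⁴/S.
1−A = 4 × 5.67×10⁻⁸ × (267)⁴ / 1.05×10⁴ = 0.110.

A ≈ 0.89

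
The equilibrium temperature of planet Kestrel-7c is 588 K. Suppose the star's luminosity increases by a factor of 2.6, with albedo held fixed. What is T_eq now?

T_eq ≈ 747 K

T_eq ∝ L^(1/4) · d^(−1/2).
T′ = 588 × 2.6^(1/4) = 747 K.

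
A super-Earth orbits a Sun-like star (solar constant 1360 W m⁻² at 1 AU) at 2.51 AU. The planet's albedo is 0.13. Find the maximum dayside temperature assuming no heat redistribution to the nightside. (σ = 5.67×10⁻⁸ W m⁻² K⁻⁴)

T_ss ≈ 240 K

Flux at 2.51 AU: S = 1360/2.51² = 216 W m⁻².
With no redistribution each surface element balances locally: S(1−A) = σT⁴.
T = [216 × 0.87 / 5.67×10⁻⁸]^(1/4) = (3.31×10⁹)^(1/4) = 240 K.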